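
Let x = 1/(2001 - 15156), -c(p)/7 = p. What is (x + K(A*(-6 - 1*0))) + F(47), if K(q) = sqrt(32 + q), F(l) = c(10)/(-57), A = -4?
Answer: 306931/249945 + 2*sqrt(14) ≈ 8.7113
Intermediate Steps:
c(p) = -7*p
F(l) = 70/57 (F(l) = -7*10/(-57) = -70*(-1/57) = 70/57)
x = -1/13155 (x = 1/(-13155) = -1/13155 ≈ -7.6017e-5)
(x + K(A*(-6 - 1*0))) + F(47) = (-1/13155 + sqrt(32 - 4*(-6 - 1*0))) + 70/57 = (-1/13155 + sqrt(32 - 4*(-6 + 0))) + 70/57 = (-1/13155 + sqrt(32 - 4*(-6))) + 70/57 = (-1/13155 + sqrt(32 + 24)) + 70/57 = (-1/13155 + sqrt(56)) + 70/57 = (-1/13155 + 2*sqrt(14)) + 70/57 = 306931/249945 + 2*sqrt(14)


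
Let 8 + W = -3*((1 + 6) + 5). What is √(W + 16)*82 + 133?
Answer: 133 + 164*I*√7 ≈ 133.0 + 433.9*I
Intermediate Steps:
W = -44 (W = -8 - 3*((1 + 6) + 5) = -8 - 3*(7 + 5) = -8 - 3*12 = -8 - 36 = -44)
√(W + 16)*82 + 133 = √(-44 + 16)*82 + 133 = √(-28)*82 + 133 = (2*I*√7)*82 + 133 = 164*I*√7 + 133 = 133 + 164*I*√7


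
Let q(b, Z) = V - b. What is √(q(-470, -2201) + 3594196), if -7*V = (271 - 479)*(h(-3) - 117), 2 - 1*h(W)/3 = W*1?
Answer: 3*√19554458/7 ≈ 1895.2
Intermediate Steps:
h(W) = 6 - 3*W
V = -21216/7 (V = -(271 - 479)*((6 - 3*(-3)) - 117)/7 = -(-208)*((6 + 9) - 117)/7 = -(-208)*(15 - 117)/7 = -(-208)*(-102)/7 = -⅐*21216 = -21216/7 ≈ -3030.9)
q(b, Z) = -21216/7 - b
√(q(-470, -2201) + 3594196) = √((-21216/7 - 1*(-470)) + 3594196) = √((-21216/7 + 470) + 3594196) = √(-17926/7 + 3594196) = √(25141446/7) = 3*√19554458/7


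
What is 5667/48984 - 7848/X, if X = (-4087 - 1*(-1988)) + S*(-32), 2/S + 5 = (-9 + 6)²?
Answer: 14681931/3837080 ≈ 3.8263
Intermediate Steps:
S = ½ (S = 2/(-5 + (-9 + 6)²) = 2/(-5 + (-3)²) = 2/(-5 + 9) = 2/4 = 2*(¼) = ½ ≈ 0.50000)
X = -2115 (X = (-4087 - 1*(-1988)) + (½)*(-32) = (-4087 + 1988) - 16 = -2099 - 16 = -2115)
5667/48984 - 7848/X = 5667/48984 - 7848/(-2115) = 5667*(1/48984) - 7848*(-1/2115) = 1889/16328 + 872/235 = 14681931/3837080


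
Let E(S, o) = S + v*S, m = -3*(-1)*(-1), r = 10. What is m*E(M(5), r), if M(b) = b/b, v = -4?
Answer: 9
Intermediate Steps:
M(b) = 1
m = -3 (m = 3*(-1) = -3)
E(S, o) = -3*S (E(S, o) = S - 4*S = -3*S)
m*E(M(5), r) = -(-9) = -3*(-3) = 9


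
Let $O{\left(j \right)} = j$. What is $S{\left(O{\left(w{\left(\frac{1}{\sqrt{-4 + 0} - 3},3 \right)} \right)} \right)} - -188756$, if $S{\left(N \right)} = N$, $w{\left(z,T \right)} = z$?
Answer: $\frac{2453825}{13} - \frac{2 i}{13} \approx 1.8876 \cdot 10^{5} - 0.15385 i$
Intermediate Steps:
$S{\left(O{\left(w{\left(\frac{1}{\sqrt{-4 + 0} - 3},3 \right)} \right)} \right)} - -188756 = \frac{1}{\sqrt{-4 + 0} - 3} - -188756 = \frac{1}{\sqrt{-4} - 3} + 188756 = \frac{1}{2 i - 3} + 188756 = \frac{1}{-3 + 2 i} + 188756 = \frac{-3 - 2 i}{13} + 188756 = 188756 + \frac{-3 - 2 i}{13}$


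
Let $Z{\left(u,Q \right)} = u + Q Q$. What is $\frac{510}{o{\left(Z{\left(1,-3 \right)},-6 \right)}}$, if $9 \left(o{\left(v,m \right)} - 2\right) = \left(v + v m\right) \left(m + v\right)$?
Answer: $- \frac{2295}{91} \approx -25.22$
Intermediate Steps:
$Z{\left(u,Q \right)} = u + Q^{2}$
$o{\left(v,m \right)} = 2 + \frac{\left(m + v\right) \left(v + m v\right)}{9}$ ($o{\left(v,m \right)} = 2 + \frac{\left(v + v m\right) \left(m + v\right)}{9} = 2 + \frac{\left(v + m v\right) \left(m + v\right)}{9} = 2 + \frac{\left(m + v\right) \left(v + m v\right)}{9}$)
$\frac{510}{o{\left(Z{\left(1,-3 \right)},-6 \right)}} = \frac{510}{2 + \frac{\left(1 + \left(-3\right)^{2}\right)^{2}}{9} + \frac{1}{9} \left(-6\right) \left(1 + \left(-3\right)^{2}\right) + \frac{1}{9} \left(-6\right) \left(1 + \left(-3\right)^{2}\right)^{2} + \frac{\left(1 + \left(-3\right)^{2}\right) \left(-6\right)^{2}}{9}} = \frac{510}{2 + \frac{\left(1 + 9\right)^{2}}{9} + \frac{1}{9} \left(-6\right) \left(1 + 9\right) + \frac{1}{9} \left(-6\right) \left(1 + 9\right)^{2} + \frac{1}{9} \left(1 + 9\right) 36} = \frac{510}{2 + \frac{10^{2}}{9} + \frac{1}{9} \left(-6\right) 10 + \frac{1}{9} \left(-6\right) 10^{2} + \frac{1}{9} \cdot 10 \cdot 36} = \frac{510}{2 + \frac{1}{9} \cdot 100 - \frac{20}{3} + \frac{1}{9} \left(-6\right) 100 + 40} = \frac{510}{2 + \frac{100}{9} - \frac{20}{3} - \frac{200}{3} + 40} = \frac{510}{- \frac{182}{9}} = 510 \left(- \frac{9}{182}\right) = - \frac{2295}{91}$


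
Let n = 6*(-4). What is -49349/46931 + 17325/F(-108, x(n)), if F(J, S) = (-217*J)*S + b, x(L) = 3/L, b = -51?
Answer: -640109513/93251897 ≈ -6.8643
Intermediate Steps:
n = -24
F(J, S) = -51 - 217*J*S (F(J, S) = (-217*J)*S - 51 = -217*J*S - 51 = -51 - 217*J*S)
-49349/46931 + 17325/F(-108, x(n)) = -49349/46931 + 17325/(-51 - 217*(-108)*3/(-24)) = -49349*1/46931 + 17325/(-51 - 217*(-108)*3*(-1/24)) = -49349/46931 + 17325/(-51 - 217*(-108)*(-⅛)) = -49349/46931 + 17325/(-51 - 5859/2) = -49349/46931 + 17325/(-5961/2) = -49349/46931 + 17325*(-2/5961) = -49349/46931 - 11550/1987 = -640109513/93251897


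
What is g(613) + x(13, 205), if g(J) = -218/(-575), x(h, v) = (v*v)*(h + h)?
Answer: 628273968/575 ≈ 1.0927e+6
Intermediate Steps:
x(h, v) = 2*h*v² (x(h, v) = v²*(2*h) = 2*h*v²)
g(J) = 218/575 (g(J) = -218*(-1/575) = 218/575)
g(613) + x(13, 205) = 218/575 + 2*13*205² = 218/575 + 2*13*42025 = 218/575 + 1092650 = 628273968/575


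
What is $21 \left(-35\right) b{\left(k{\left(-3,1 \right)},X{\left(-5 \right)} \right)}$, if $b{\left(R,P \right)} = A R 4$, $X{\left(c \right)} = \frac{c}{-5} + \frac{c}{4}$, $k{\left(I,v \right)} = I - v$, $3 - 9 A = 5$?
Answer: $- \frac{7840}{3} \approx -2613.3$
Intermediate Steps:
$A = - \frac{2}{9}$ ($A = \frac{1}{3} - \frac{5}{9} = - \frac{2}{9} \approx -0.22222$)
$X{\left(c \right)} = \frac{c}{20}$ ($X{\left(c \right)} = c \left(- \frac{1}{5}\right) + c \frac{1}{4} = - \frac{c}{5} + \frac{c}{4} = \frac{c}{20}$)
$b{\left(R,P \right)} = - \frac{8 R}{9}$ ($b{\left(R,P \right)} = - \frac{2 R}{9} \cdot 4 = - \frac{8 R}{9}$)
$21 \left(-35\right) b{\left(k{\left(-3,1 \right)},X{\left(-5 \right)} \right)} = 21 \left(-35\right) \left(- \frac{8 \left(-3 - 1\right)}{9}\right) = - 735 \left(- \frac{8 \left(-3 - 1\right)}{9}\right) = - 735 \left(\left(- \frac{8}{9}\right) \left(-4\right)\right) = \left(-735\right) \frac{32}{9} = - \frac{7840}{3}$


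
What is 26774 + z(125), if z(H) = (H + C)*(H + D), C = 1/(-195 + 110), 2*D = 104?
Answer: 4156238/85 ≈ 48897.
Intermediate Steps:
D = 52 (D = (1/2)*104 = 52)
C = -1/85 (C = 1/(-85) = -1/85 ≈ -0.011765)
z(H) = (52 + H)*(-1/85 + H) (z(H) = (H - 1/85)*(H + 52) = (-1/85 + H)*(52 + H) = (52 + H)*(-1/85 + H))
26774 + z(125) = 26774 + (-52/85 + 125**2 + (4419/85)*125) = 26774 + (-52/85 + 15625 + 110475/17) = 26774 + 1880448/85 = 4156238/85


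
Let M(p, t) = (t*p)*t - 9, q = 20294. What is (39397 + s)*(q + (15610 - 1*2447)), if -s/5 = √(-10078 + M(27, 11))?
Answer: 1318105429 - 334570*I*√1705 ≈ 1.3181e+9 - 1.3815e+7*I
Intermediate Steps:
M(p, t) = -9 + p*t² (M(p, t) = (p*t)*t - 9 = p*t² - 9 = -9 + p*t²)
s = -10*I*√1705 (s = -5*√(-10078 + (-9 + 27*11²)) = -5*√(-10078 + (-9 + 27*121)) = -5*√(-10078 + (-9 + 3267)) = -5*√(-10078 + 3258) = -10*I*√1705 ≈ -412.92*I)
(39397 + s)*(q + (15610 - 1*2447)) = (39397 - 10*I*√1705)*(20294 + (15610 - 1*2447)) = (39397 - 10*I*√1705)*(20294 + (15610 - 2447)) = (39397 - 10*I*√1705)*(20294 + 13163) = (39397 - 10*I*√1705)*33457 = 1318105429 - 334570*I*√1705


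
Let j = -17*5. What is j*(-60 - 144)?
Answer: 17340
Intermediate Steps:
j = -85
j*(-60 - 144) = -85*(-60 - 144) = -85*(-204) = 17340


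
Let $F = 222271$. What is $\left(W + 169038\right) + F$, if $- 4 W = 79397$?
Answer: $\frac{1485839}{4} \approx 3.7146 \cdot 10^{5}$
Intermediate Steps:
$W = - \frac{79397}{4}$ ($W = \left(- \frac{1}{4}\right) 79397 = - \frac{79397}{4} \approx -19849.0$)
$\left(W + 169038\right) + F = \left(- \frac{79397}{4} + 169038\right) + 222271 = \frac{596755}{4} + 222271 = \frac{1485839}{4}$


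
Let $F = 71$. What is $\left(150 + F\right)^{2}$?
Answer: $48841$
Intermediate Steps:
$\left(150 + F\right)^{2} = \left(150 + 71\right)^{2} = 221^{2} = 48841$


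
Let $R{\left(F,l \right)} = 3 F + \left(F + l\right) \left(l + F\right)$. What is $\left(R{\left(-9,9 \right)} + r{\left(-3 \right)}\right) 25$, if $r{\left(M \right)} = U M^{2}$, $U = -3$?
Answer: $-1350$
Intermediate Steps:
$R{\left(F,l \right)} = \left(F + l\right)^{2} + 3 F$ ($R{\left(F,l \right)} = 3 F + \left(F + l\right) \left(F + l\right) = 3 F + \left(F + l\right)^{2} = \left(F + l\right)^{2} + 3 F$)
$r{\left(M \right)} = - 3 M^{2}$
$\left(R{\left(-9,9 \right)} + r{\left(-3 \right)}\right) 25 = \left(\left(\left(-9 + 9\right)^{2} + 3 \left(-9\right)\right) - 3 \left(-3\right)^{2}\right) 25 = \left(\left(0^{2} - 27\right) - 27\right) 25 = \left(\left(0 - 27\right) - 27\right) 25 = \left(-27 - 27\right) 25 = \left(-54\right) 25 = -1350$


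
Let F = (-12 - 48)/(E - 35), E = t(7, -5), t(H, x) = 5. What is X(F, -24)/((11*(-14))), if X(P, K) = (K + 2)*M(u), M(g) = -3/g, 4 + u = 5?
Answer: -3/7 ≈ -0.42857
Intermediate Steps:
u = 1 (u = -4 + 5 = 1)
E = 5
F = 2 (F = (-12 - 48)/(5 - 35) = -60/(-30) = -60*(-1/30) = 2)
X(P, K) = -6 - 3*K (X(P, K) = (K + 2)*(-3/1) = (2 + K)*(-3*1) = (2 + K)*(-3) = -6 - 3*K)
X(F, -24)/((11*(-14))) = (-6 - 3*(-24))/((11*(-14))) = (-6 + 72)/(-154) = 66*(-1/154) = -3/7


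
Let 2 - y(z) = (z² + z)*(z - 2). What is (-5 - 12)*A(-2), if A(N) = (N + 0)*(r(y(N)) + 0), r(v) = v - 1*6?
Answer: 136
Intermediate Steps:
y(z) = 2 - (-2 + z)*(z + z²) (y(z) = 2 - (z² + z)*(z - 2) = 2 - (z + z²)*(-2 + z) = 2 - (-2 + z)*(z + z²))
r(v) = -6 + v (r(v) = v - 6 = -6 + v)
A(N) = N*(-4 + N² - N³ + 2*N) (A(N) = (N + 0)*((-6 + (2 + N² - N³ + 2*N)) + 0) = N*((-4 + N² - N³ + 2*N) + 0) = N*(-4 + N² - N³ + 2*N))
(-5 - 12)*A(-2) = (-5 - 12)*(-2*(-4 + (-2)² - 1*(-2)³ + 2*(-2))) = -(-34)*(-4 + 4 - 1*(-8) - 4) = -(-34)*(-4 + 4 + 8 - 4) = -(-34)*4 = -17*(-8) = 136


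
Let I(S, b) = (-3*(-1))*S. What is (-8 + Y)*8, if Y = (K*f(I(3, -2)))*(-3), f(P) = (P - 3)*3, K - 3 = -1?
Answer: -928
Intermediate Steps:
K = 2 (K = 3 - 1 = 2)
I(S, b) = 3*S
f(P) = -9 + 3*P (f(P) = (-3 + P)*3 = -9 + 3*P)
Y = -108 (Y = (2*(-9 + 3*(3*3)))*(-3) = (2*(-9 + 3*9))*(-3) = (2*(-9 + 27))*(-3) = (2*18)*(-3) = 36*(-3) = -108)
(-8 + Y)*8 = (-8 - 108)*8 = -116*8 = -928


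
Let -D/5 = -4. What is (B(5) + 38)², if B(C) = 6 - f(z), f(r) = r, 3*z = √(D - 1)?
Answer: (132 - √19)²/9 ≈ 1810.3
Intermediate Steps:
D = 20 (D = -5*(-4) = 20)
z = √19/3 (z = √(20 - 1)/3 = √19/3 ≈ 1.4530)
B(C) = 6 - √19/3
(B(5) + 38)² = ((6 - √19/3) + 38)² = (44 - √19/3)²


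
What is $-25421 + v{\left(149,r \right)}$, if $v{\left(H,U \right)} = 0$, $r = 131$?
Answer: $-25421$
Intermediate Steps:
$-25421 + v{\left(149,r \right)} = -25421 + 0 = -25421$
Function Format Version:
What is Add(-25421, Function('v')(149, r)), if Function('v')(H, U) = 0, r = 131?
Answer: -25421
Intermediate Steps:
Add(-25421, Function('v')(149, r)) = Add(-25421, 0) = -25421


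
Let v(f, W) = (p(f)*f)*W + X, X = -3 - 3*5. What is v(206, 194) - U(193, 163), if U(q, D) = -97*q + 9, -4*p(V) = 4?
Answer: -21270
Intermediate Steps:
p(V) = -1 (p(V) = -1/4*4 = -1)
X = -18 (X = -3 - 15 = -18)
U(q, D) = 9 - 97*q
v(f, W) = -18 - W*f (v(f, W) = (-f)*W - 18 = -W*f - 18 = -18 - W*f)
v(206, 194) - U(193, 163) = (-18 - 1*194*206) - (9 - 97*193) = (-18 - 39964) - (9 - 18721) = -39982 - 1*(-18712) = -39982 + 18712 = -21270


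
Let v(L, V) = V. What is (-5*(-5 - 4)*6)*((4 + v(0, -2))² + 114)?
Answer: 31860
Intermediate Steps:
(-5*(-5 - 4)*6)*((4 + v(0, -2))² + 114) = (-5*(-5 - 4)*6)*((4 - 2)² + 114) = (-(-45)*6)*(2² + 114) = (-5*(-54))*(4 + 114) = 270*118 = 31860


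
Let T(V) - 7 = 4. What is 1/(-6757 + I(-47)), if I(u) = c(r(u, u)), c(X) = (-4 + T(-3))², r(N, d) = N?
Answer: -1/6708 ≈ -0.00014908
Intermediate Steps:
T(V) = 11 (T(V) = 7 + 4 = 11)
c(X) = 49 (c(X) = (-4 + 11)² = 7² = 49)
I(u) = 49
1/(-6757 + I(-47)) = 1/(-6757 + 49) = 1/(-6708) = -1/6708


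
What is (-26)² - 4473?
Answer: -3797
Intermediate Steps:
(-26)² - 4473 = 676 - 4473 = -3797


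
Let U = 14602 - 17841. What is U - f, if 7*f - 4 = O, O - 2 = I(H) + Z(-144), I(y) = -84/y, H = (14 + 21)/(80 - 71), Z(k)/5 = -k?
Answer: -116887/35 ≈ -3339.6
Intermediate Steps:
Z(k) = -5*k (Z(k) = 5*(-k) = -5*k)
H = 35/9 ≈ 3.8889
O = 3502/5 (O = 2 + (-84/35/9 - 5*(-144)) = 2 + (-84*9/35 + 720) = 2 + (-108/5 + 720) = 2 + 3492/5 = 3502/5 ≈ 700.40)
U = -3239
f = 3522/35 (f = 4/7 + (⅐)*(3502/5) = 4/7 + 3502/35 = 3522/35 ≈ 100.63)
U - f = -3239 - 1*3522/35 = -3239 - 3522/35 = -116887/35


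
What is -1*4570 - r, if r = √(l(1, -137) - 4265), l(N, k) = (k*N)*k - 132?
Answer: -4570 - 2*√3593 ≈ -4689.9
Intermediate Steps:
l(N, k) = -132 + N*k² (l(N, k) = (N*k)*k - 132 = N*k² - 132 = -132 + N*k²)
r = 2*√3593 (r = √((-132 + 1*(-137)²) - 4265) = √((-132 + 1*18769) - 4265) = √((-132 + 18769) - 4265) = √(18637 - 4265) = √14372 = 2*√3593 ≈ 119.88)
-1*4570 - r = -1*4570 - 2*√3593 = -4570 - 2*√3593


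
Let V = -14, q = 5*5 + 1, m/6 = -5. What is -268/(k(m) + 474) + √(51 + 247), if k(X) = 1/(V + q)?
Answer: -3216/5689 + √298 ≈ 16.697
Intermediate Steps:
m = -30 (m = 6*(-5) = -30)
q = 26 (q = 25 + 1 = 26)
k(X) = 1/12 (k(X) = 1/(-14 + 26) = 1/12)
-268/(k(m) + 474) + √(51 + 247) = -268/(1/12 + 474) + √(51 + 247) = -268/5689/12 + √298 = -268*12/5689 + √298 = -3216/5689 + √298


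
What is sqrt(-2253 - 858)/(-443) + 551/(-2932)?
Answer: -551/2932 - I*sqrt(3111)/443 ≈ -0.18793 - 0.12591*I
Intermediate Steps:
sqrt(-2253 - 858)/(-443) + 551/(-2932) = sqrt(-3111)*(-1/443) + 551*(-1/2932) = (I*sqrt(3111))*(-1/443) - 551/2932 = -I*sqrt(3111)/443 - 551/2932 = -551/2932 - I*sqrt(3111)/443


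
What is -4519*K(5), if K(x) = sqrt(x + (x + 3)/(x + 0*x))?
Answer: -4519*sqrt(165)/5 ≈ -11610.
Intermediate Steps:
K(x) = sqrt(x + (3 + x)/x) (K(x) = sqrt(x + (3 + x)/(x + 0)) = sqrt(x + (3 + x)/x))
-4519*K(5) = -4519*sqrt(1 + 5 + 3/5) = -4519*sqrt(165)/5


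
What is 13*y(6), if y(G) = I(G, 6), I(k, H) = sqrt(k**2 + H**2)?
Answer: 78*sqrt(2) ≈ 110.31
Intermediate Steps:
I(k, H) = sqrt(H**2 + k**2)
y(G) = sqrt(36 + G**2) (y(G) = sqrt(6**2 + G**2) = sqrt(36 + G**2))
13*y(6) = 13*sqrt(36 + 6**2) = 13*sqrt(36 + 36) = 13*sqrt(72) = 13*(6*sqrt(2)) = 78*sqrt(2)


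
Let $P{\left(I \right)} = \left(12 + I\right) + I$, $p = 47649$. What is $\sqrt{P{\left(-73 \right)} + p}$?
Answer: $\sqrt{47515} \approx 217.98$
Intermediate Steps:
$P{\left(I \right)} = 12 + 2 I$
$\sqrt{P{\left(-73 \right)} + p} = \sqrt{\left(12 + 2 \left(-73\right)\right) + 47649} = \sqrt{\left(12 - 146\right) + 47649} = \sqrt{-134 + 47649} = \sqrt{47515}$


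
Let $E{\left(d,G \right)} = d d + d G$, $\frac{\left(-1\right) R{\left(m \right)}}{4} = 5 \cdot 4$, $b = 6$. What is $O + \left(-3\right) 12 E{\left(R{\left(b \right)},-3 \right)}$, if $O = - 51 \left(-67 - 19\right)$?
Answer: $-234654$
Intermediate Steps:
$O = 4386$ ($O = \left(-51\right) \left(-86\right) = 4386$)
$R{\left(m \right)} = -80$ ($R{\left(m \right)} = - 4 \cdot 5 \cdot 4 = \left(-4\right) 20 = -80$)
$E{\left(d,G \right)} = d^{2} + G d$
$O + \left(-3\right) 12 E{\left(R{\left(b \right)},-3 \right)} = 4386 + \left(-3\right) 12 \left(- 80 \left(-3 - 80\right)\right) = 4386 - 36 \left(\left(-80\right) \left(-83\right)\right) = 4386 - 239040 = -234654$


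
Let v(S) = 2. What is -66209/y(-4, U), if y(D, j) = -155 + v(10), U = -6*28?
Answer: 66209/153 ≈ 432.74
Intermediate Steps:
U = -168
y(D, j) = -153 (y(D, j) = -155 + 2 = -153)
-66209/y(-4, U) = -66209/(-153) = -66209*(-1/153) = 66209/153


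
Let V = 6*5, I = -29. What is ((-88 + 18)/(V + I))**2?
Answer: 4900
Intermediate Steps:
V = 30
((-88 + 18)/(V + I))**2 = ((-88 + 18)/(30 - 29))**2 = (-70/1)**2 = (-70*1)**2 = (-70)**2 = 4900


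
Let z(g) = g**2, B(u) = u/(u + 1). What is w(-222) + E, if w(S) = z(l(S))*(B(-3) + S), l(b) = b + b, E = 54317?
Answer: -43414171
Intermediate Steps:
l(b) = 2*b
B(u) = u/(1 + u)
w(S) = 4*S**2*(3/2 + S) (w(S) = (2*S)**2*(-3/(1 - 3) + S) = (4*S**2)*(-3/(-2) + S) = (4*S**2)*(-3*(-1/2) + S) = (4*S**2)*(3/2 + S) = 4*S**2*(3/2 + S))
w(-222) + E = (-222)**2*(6 + 4*(-222)) + 54317 = 49284*(6 - 888) + 54317 = 49284*(-882) + 54317 = -43468488 + 54317 = -43414171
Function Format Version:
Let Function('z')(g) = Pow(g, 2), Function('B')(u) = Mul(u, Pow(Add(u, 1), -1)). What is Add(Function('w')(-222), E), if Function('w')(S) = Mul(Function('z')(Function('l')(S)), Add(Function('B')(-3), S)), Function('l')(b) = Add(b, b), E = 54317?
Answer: -43414171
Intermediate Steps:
Function('l')(b) = Mul(2, b)
Function('B')(u) = Mul(u, Pow(Add(1, u), -1))
Function('w')(S) = Mul(4, Pow(S, 2), Add(Rational(3, 2), S)) (Function('w')(S) = Mul(Pow(Mul(2, S), 2), Add(Mul(-3, Pow(Add(1, -3), -1)), S)) = Mul(Mul(4, Pow(S, 2)), Add(Mul(-3, Pow(-2, -1)), S)) = Mul(Mul(4, Pow(S, 2)), Add(Mul(-3, Rational(-1, 2)), S)) = Mul(Mul(4, Pow(S, 2)), Add(Rational(3, 2), S)) = Mul(4, Pow(S, 2), Add(Rational(3, 2), S)))
Add(Function('w')(-222), E) = Add(Mul(Pow(-222, 2), Add(6, Mul(4, -222))), 54317) = Add(Mul(49284, Add(6, -888)), 54317) = Add(Mul(49284, -882), 54317) = Add(-43468488, 54317) = -43414171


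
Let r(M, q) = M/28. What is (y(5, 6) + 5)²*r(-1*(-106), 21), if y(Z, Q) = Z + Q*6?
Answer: 56074/7 ≈ 8010.6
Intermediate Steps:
y(Z, Q) = Z + 6*Q
r(M, q) = M/28 (r(M, q) = M*(1/28) = M/28)
(y(5, 6) + 5)²*r(-1*(-106), 21) = ((5 + 6*6) + 5)²*((-1*(-106))/28) = ((5 + 36) + 5)²*((1/28)*106) = (41 + 5)²*(53/14) = 46²*(53/14) = 2116*(53/14) = 56074/7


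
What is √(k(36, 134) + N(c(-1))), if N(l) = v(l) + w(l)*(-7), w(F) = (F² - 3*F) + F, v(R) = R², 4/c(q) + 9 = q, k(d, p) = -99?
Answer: I*√2639/5 ≈ 10.274*I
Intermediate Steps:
c(q) = 4/(-9 + q)
w(F) = F² - 2*F
N(l) = l² - 7*l*(-2 + l) (N(l) = l² + (l*(-2 + l))*(-7) = l² - 7*l*(-2 + l))
√(k(36, 134) + N(c(-1))) = √(-99 + 2*(4/(-9 - 1))*(7 - 12/(-9 - 1))) = √(-99 + 2*(4/(-10))*(7 - 12/(-10))) = √(-99 + 2*(4*(-⅒))*(7 - 12*(-1)/10)) = √(-99 + 2*(-⅖)*(7 - 3*(-⅖))) = √(-99 + 2*(-⅖)*(7 + 6/5)) = √(-99 + 2*(-⅖)*(41/5)) = √(-99 - 164/25) = √(-2639/25) = I*√2639/5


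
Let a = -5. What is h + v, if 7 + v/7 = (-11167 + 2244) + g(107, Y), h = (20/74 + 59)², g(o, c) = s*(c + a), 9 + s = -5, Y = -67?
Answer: -71107277/1369 ≈ -51941.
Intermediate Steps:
s = -14 (s = -9 - 5 = -14)
g(o, c) = 70 - 14*c (g(o, c) = -14*(c - 5) = -14*(-5 + c) = 70 - 14*c)
h = 4809249/1369 (h = (20*(1/74) + 59)² = (10/37 + 59)² = (2193/37)² = 4809249/1369 ≈ 3513.0)
v = -55454 (v = -49 + 7*((-11167 + 2244) + (70 - 14*(-67))) = -49 + 7*(-8923 + (70 + 938)) = -49 + 7*(-8923 + 1008) = -49 + 7*(-7915) = -49 - 55405 = -55454)
h + v = 4809249/1369 - 55454 = -71107277/1369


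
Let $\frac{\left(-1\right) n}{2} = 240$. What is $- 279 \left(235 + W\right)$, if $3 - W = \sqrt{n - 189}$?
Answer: $-66402 + 279 i \sqrt{669} \approx -66402.0 + 7216.3 i$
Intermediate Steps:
$n = -480$ ($n = \left(-2\right) 240 = -480$)
$W = 3 - i \sqrt{669}$ ($W = 3 - \sqrt{-480 - 189} = 3 - \sqrt{-669} = 3 - i \sqrt{669} \approx 3.0 - 25.865 i$)
$- 279 \left(235 + W\right) = - 279 \left(235 + \left(3 - i \sqrt{669}\right)\right) = - 279 \left(238 - i \sqrt{669}\right) = -66402 + 279 i \sqrt{669}$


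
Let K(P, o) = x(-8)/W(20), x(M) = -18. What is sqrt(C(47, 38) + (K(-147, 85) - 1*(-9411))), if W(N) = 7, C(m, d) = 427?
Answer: 4*sqrt(30121)/7 ≈ 99.174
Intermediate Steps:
K(P, o) = -18/7
sqrt(C(47, 38) + (K(-147, 85) - 1*(-9411))) = sqrt(427 + (-18/7 - 1*(-9411))) = sqrt(427 + (-18/7 + 9411)) = sqrt(427 + 65859/7) = sqrt(68848/7) = 4*sqrt(30121)/7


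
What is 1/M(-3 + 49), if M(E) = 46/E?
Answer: 1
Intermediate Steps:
1/M(-3 + 49) = 1/(46/(-3 + 49)) = 1/(46/46) = 1/(46*(1/46)) = 1/1 = 1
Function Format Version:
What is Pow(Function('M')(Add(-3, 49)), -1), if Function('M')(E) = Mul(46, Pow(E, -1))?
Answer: 1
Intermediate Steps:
Pow(Function('M')(Add(-3, 49)), -1) = Pow(Mul(46, Pow(Add(-3, 49), -1)), -1) = Pow(Mul(46, Pow(46, -1)), -1) = Pow(Mul(46, Rational(1, 46)), -1) = Pow(1, -1) = 1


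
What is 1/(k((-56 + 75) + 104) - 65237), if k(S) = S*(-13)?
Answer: -1/66836 ≈ -1.4962e-5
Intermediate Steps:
k(S) = -13*S
1/(k((-56 + 75) + 104) - 65237) = 1/(-13*((-56 + 75) + 104) - 65237) = 1/(-13*(19 + 104) - 65237) = 1/(-13*123 - 65237) = 1/(-1599 - 65237) = 1/(-66836) = -1/66836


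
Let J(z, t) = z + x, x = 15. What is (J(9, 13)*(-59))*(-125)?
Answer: 177000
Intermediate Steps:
J(z, t) = 15 + z (J(z, t) = z + 15 = 15 + z)
(J(9, 13)*(-59))*(-125) = ((15 + 9)*(-59))*(-125) = (24*(-59))*(-125) = -1416*(-125) = 177000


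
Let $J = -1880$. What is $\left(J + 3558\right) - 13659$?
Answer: $-11981$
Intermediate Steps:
$\left(J + 3558\right) - 13659 = \left(-1880 + 3558\right) - 13659 = 1678 - 13659 = -11981$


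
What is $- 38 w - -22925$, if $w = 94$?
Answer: $19353$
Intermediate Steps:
$- 38 w - -22925 = \left(-38\right) 94 - -22925 = -3572 + 22925 = 19353$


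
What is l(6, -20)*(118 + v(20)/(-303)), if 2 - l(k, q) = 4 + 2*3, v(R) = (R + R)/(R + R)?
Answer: -286024/303 ≈ -943.97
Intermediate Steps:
v(R) = 1 (v(R) = (2*R)/((2*R)) = (2*R)*(1/(2*R)) = 1)
l(k, q) = -8 (l(k, q) = 2 - (4 + 2*3) = 2 - (4 + 6) = 2 - 1*10 = 2 - 10 = -8)
l(6, -20)*(118 + v(20)/(-303)) = -8*(118 + 1/(-303)) = -8*(118 + 1*(-1/303)) = -8*(118 - 1/303) = -8*35753/303 = -286024/303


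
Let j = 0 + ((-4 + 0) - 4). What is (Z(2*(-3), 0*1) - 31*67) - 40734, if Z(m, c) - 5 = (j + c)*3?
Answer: -42830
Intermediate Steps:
j = -8 (j = 0 + (-4 - 4) = 0 - 8 = -8)
Z(m, c) = -19 + 3*c (Z(m, c) = 5 + (-8 + c)*3 = 5 + (-24 + 3*c) = -19 + 3*c)
(Z(2*(-3), 0*1) - 31*67) - 40734 = ((-19 + 3*(0*1)) - 31*67) - 40734 = ((-19 + 3*0) - 2077) - 40734 = ((-19 + 0) - 2077) - 40734 = (-19 - 2077) - 40734 = -2096 - 40734 = -42830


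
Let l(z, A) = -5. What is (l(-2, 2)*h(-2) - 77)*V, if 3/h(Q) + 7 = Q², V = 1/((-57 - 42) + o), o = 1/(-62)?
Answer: 4464/6139 ≈ 0.72715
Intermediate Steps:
o = -1/62 ≈ -0.016129
V = -62/6139 (V = 1/((-57 - 42) - 1/62) = 1/(-99 - 1/62) = 1/(-6139/62) = -62/6139 ≈ -0.010099)
h(Q) = 3/(-7 + Q²)
(l(-2, 2)*h(-2) - 77)*V = (-15/(-7 + (-2)²) - 77)*(-62/6139) = (-15/(-7 + 4) - 77)*(-62/6139) = (-15/(-3) - 77)*(-62/6139) = (-15*(-1)/3 - 77)*(-62/6139) = (-5*(-1) - 77)*(-62/6139) = (5 - 77)*(-62/6139) = -72*(-62/6139) = 4464/6139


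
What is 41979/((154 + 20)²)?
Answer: 13993/10092 ≈ 1.3865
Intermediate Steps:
41979/((154 + 20)²) = 41979/(174²) = 41979/30276 = 41979*(1/30276) = 13993/10092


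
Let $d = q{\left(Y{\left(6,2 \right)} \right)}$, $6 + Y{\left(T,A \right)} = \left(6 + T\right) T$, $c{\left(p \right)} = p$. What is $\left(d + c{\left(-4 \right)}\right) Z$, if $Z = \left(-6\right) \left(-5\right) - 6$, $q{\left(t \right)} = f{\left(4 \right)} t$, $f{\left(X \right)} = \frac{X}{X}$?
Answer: $1488$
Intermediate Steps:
$f{\left(X \right)} = 1$
$Y{\left(T,A \right)} = -6 + T \left(6 + T\right)$ ($Y{\left(T,A \right)} = -6 + \left(6 + T\right) T = -6 + T \left(6 + T\right)$)
$q{\left(t \right)} = t$ ($q{\left(t \right)} = 1 t = t$)
$d = 66$ ($d = -6 + 6^{2} + 6 \cdot 6 = -6 + 36 + 36 = 66$)
$Z = 24$ ($Z = 30 - 6 = 24$)
$\left(d + c{\left(-4 \right)}\right) Z = \left(66 - 4\right) 24 = 62 \cdot 24 = 1488$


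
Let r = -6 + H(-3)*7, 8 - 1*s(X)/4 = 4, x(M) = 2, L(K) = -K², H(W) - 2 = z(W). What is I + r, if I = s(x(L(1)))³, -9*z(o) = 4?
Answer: 36908/9 ≈ 4100.9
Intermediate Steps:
z(o) = -4/9 (z(o) = -⅑*4 = -4/9)
H(W) = 14/9 (H(W) = 2 - 4/9 = 14/9)
s(X) = 16 (s(X) = 32 - 4*4 = 32 - 16 = 16)
r = 44/9 (r = -6 + (14/9)*7 = -6 + 98/9 = 44/9 ≈ 4.8889)
I = 4096 (I = 16³ = 4096)
I + r = 4096 + 44/9 = 36908/9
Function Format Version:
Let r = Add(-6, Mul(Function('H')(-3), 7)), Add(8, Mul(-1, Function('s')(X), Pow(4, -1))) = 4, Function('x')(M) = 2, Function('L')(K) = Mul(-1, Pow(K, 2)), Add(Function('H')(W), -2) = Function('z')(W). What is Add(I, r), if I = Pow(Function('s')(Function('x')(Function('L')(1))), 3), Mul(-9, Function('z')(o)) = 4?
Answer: Rational(36908, 9) ≈ 4100.9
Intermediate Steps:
Function('z')(o) = Rational(-4, 9) (Function('z')(o) = Mul(Rational(-1, 9), 4) = Rational(-4, 9))
Function('H')(W) = Rational(14, 9) (Function('H')(W) = Add(2, Rational(-4, 9)) = Rational(14, 9))
Function('s')(X) = 16 (Function('s')(X) = Add(32, Mul(-4, 4)) = Add(32, -16) = 16)
r = Rational(44, 9) (r = Add(-6, Mul(Rational(14, 9), 7)) = Add(-6, Rational(98, 9)) = Rational(44, 9) ≈ 4.8889)
I = 4096 (I = Pow(16, 3) = 4096)
Add(I, r) = Add(4096, Rational(44, 9)) = Rational(36908, 9)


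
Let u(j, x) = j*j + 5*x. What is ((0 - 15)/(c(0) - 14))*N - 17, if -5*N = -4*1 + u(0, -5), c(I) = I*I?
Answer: -151/14 ≈ -10.786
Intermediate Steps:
c(I) = I²
u(j, x) = j² + 5*x
N = 29/5 (N = -(-4*1 + (0² + 5*(-5)))/5 = -(-4 + (0 - 25))/5 = -(-4 - 25)/5 = -⅕*(-29) = 29/5 ≈ 5.8000)
((0 - 15)/(c(0) - 14))*N - 17 = ((0 - 15)/(0² - 14))*(29/5) - 17 = -15/(0 - 14)*(29/5) - 17 = -15/(-14)*(29/5) - 17 = -15*(-1/14)*(29/5) - 17 = (15/14)*(29/5) - 17 = 87/14 - 17 = -151/14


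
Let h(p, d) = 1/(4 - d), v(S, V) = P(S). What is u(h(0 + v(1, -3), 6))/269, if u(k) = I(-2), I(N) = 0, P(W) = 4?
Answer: 0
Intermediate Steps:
v(S, V) = 4
u(k) = 0
u(h(0 + v(1, -3), 6))/269 = 0/269 = 0*(1/269) = 0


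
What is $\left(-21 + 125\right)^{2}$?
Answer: $10816$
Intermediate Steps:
$\left(-21 + 125\right)^{2} = 104^{2} = 10816$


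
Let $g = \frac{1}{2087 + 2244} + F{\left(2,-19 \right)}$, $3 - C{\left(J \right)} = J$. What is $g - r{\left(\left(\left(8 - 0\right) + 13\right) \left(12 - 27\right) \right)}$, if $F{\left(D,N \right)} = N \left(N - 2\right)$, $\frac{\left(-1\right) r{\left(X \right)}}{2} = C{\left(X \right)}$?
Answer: $\frac{4482586}{4331} \approx 1035.0$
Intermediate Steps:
$C{\left(J \right)} = 3 - J$
$r{\left(X \right)} = -6 + 2 X$ ($r{\left(X \right)} = - 2 \left(3 - X\right) = -6 + 2 X$)
$F{\left(D,N \right)} = N \left(-2 + N\right)$
$g = \frac{1728070}{4331}$ ($g = \frac{1}{2087 + 2244} - 19 \left(-2 - 19\right) = \frac{1}{4331} - -399 = \frac{1}{4331} + 399 = \frac{1728070}{4331} \approx 399.0$)
$g - r{\left(\left(\left(8 - 0\right) + 13\right) \left(12 - 27\right) \right)} = \frac{1728070}{4331} - \left(-6 + 2 \left(\left(8 - 0\right) + 13\right) \left(12 - 27\right)\right) = \frac{1728070}{4331} - \left(-6 + 2 \left(\left(8 + 0\right) + 13\right) \left(-15\right)\right) = \frac{1728070}{4331} - \left(-6 + 2 \left(8 + 13\right) \left(-15\right)\right) = \frac{1728070}{4331} - \left(-6 + 2 \cdot 21 \left(-15\right)\right) = \frac{1728070}{4331} - \left(-6 + 2 \left(-315\right)\right) = \frac{1728070}{4331} - \left(-6 - 630\right) = \frac{1728070}{4331} - -636 = \frac{1728070}{4331} + 636 = \frac{4482586}{4331}$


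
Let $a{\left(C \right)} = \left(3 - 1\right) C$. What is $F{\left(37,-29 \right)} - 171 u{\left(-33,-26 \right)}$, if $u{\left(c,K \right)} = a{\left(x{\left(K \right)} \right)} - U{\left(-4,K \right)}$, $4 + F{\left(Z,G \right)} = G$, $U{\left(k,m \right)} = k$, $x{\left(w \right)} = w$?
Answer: $8175$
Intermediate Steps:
$a{\left(C \right)} = 2 C$
$F{\left(Z,G \right)} = -4 + G$
$u{\left(c,K \right)} = 4 + 2 K$ ($u{\left(c,K \right)} = 2 K - -4 = 2 K + 4 = 4 + 2 K$)
$F{\left(37,-29 \right)} - 171 u{\left(-33,-26 \right)} = \left(-4 - 29\right) - 171 \left(4 + 2 \left(-26\right)\right) = -33 - 171 \left(4 - 52\right) = -33 - -8208 = -33 + 8208 = 8175$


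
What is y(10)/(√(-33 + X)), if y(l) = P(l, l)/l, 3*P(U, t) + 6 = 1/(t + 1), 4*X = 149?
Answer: -13*√17/561 ≈ -0.095544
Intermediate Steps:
X = 149/4 (X = (¼)*149 = 149/4 ≈ 37.250)
P(U, t) = -2 + 1/(3*(1 + t)) (P(U, t) = -2 + 1/(3*(t + 1)) = -2 + 1/(3*(1 + t)))
y(l) = (-5 - 6*l)/(3*l*(1 + l)) (y(l) = ((-5 - 6*l)/(3*(1 + l)))/l = (-5 - 6*l)/(3*l*(1 + l)))
y(10)/(√(-33 + X)) = ((⅓)*(-5 - 6*10)/(10*(1 + 10)))/(√(-33 + 149/4)) = ((⅓)*(⅒)*(-5 - 60)/11)/(√(17/4)) = ((⅓)*(⅒)*(1/11)*(-65))/((√17/2)) = (2*√17/17)*(-13/66) = -13*√17/561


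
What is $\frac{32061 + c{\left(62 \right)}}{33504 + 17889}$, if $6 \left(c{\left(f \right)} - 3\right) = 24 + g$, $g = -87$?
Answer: $\frac{21369}{34262} \approx 0.62369$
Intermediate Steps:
$c{\left(f \right)} = - \frac{15}{2}$ ($c{\left(f \right)} = 3 + \frac{24 - 87}{6} = 3 + \frac{1}{6} \left(-63\right) = 3 - \frac{21}{2} = - \frac{15}{2}$)
$\frac{32061 + c{\left(62 \right)}}{33504 + 17889} = \frac{32061 - \frac{15}{2}}{33504 + 17889} = \frac{64107}{2 \cdot 51393} = \frac{64107}{2} \cdot \frac{1}{51393} = \frac{21369}{34262}$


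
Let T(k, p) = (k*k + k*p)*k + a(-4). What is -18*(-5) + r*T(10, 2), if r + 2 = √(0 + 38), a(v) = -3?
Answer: -2304 + 1197*√38 ≈ 5074.8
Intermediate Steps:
T(k, p) = -3 + k*(k² + k*p) (T(k, p) = (k*k + k*p)*k - 3 = (k² + k*p)*k - 3 = k*(k² + k*p) - 3 = -3 + k*(k² + k*p))
r = -2 + √38 (r = -2 + √(0 + 38) = -2 + √38 ≈ 4.1644)
-18*(-5) + r*T(10, 2) = -18*(-5) + (-2 + √38)*(-3 + 10³ + 2*10²) = 90 + (-2 + √38)*(-3 + 1000 + 2*100) = 90 + (-2 + √38)*(-3 + 1000 + 200) = 90 + (-2 + √38)*1197 = 90 + (-2394 + 1197*√38) = -2304 + 1197*√38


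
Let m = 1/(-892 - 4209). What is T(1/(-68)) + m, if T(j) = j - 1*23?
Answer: -7983133/346868 ≈ -23.015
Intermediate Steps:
m = -1/5101 (m = 1/(-5101) = -1/5101 ≈ -0.00019604)
T(j) = -23 + j (T(j) = j - 23 = -23 + j)
T(1/(-68)) + m = (-23 + 1/(-68)) - 1/5101 = (-23 - 1/68) - 1/5101 = -1565/68 - 1/5101 = -7983133/346868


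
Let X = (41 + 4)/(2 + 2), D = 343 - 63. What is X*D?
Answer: 3150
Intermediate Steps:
D = 280
X = 45/4 ≈ 11.250
X*D = (45/4)*280 = 3150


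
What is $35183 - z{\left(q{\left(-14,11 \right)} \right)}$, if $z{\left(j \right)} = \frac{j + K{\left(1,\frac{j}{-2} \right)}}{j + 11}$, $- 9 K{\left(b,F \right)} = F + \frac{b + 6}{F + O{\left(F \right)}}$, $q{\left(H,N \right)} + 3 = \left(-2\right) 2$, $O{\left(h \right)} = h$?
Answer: $\frac{281479}{8} \approx 35185.0$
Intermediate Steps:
$q{\left(H,N \right)} = -7$ ($q{\left(H,N \right)} = -3 - 4 = -7$)
$K{\left(b,F \right)} = - \frac{F}{9} - \frac{6 + b}{18 F}$ ($K{\left(b,F \right)} = - \frac{F + \frac{b + 6}{F + F}}{9} = - \frac{F + \frac{6 + b}{2 F}}{9} = - \frac{F}{9} - \frac{6 + b}{18 F}$)
$z{\left(j \right)} = \frac{j - \frac{-7 - \frac{j^{2}}{2}}{9 j}}{11 + j}$ ($z{\left(j \right)} = \frac{j + \frac{-6 - 1 - 2 \left(\frac{j}{-2}\right)^{2}}{18 \frac{j}{-2}}}{j + 11} = \frac{j + \frac{-6 - 1 - 2 \left(j \left(- \frac{1}{2}\right)\right)^{2}}{18 j \left(- \frac{1}{2}\right)}}{11 + j} = \frac{j + \frac{-6 - 1 - 2 \left(- \frac{j}{2}\right)^{2}}{18 \left(- \frac{j}{2}\right)}}{11 + j} = \frac{j + \frac{- \frac{2}{j} \left(-6 - 1 - 2 \frac{j^{2}}{4}\right)}{18}}{11 + j} = \frac{j + \frac{- \frac{2}{j} \left(-6 - 1 - \frac{j^{2}}{2}\right)}{18}}{11 + j} = \frac{j + \frac{- \frac{2}{j} \left(-7 - \frac{j^{2}}{2}\right)}{18}}{11 + j} = \frac{j - \frac{-7 - \frac{j^{2}}{2}}{9 j}}{11 + j}$)
$35183 - z{\left(q{\left(-14,11 \right)} \right)} = 35183 - \frac{14 + 19 \left(-7\right)^{2}}{18 \left(-7\right) \left(11 - 7\right)} = 35183 - \frac{1}{18} \left(- \frac{1}{7}\right) \frac{1}{4} \left(14 + 19 \cdot 49\right) = 35183 - \frac{1}{18} \left(- \frac{1}{7}\right) \frac{1}{4} \left(14 + 931\right) = 35183 - \frac{1}{18} \left(- \frac{1}{7}\right) \frac{1}{4} \cdot 945 = 35183 - - \frac{15}{8} = 35183 + \frac{15}{8} = \frac{281479}{8}$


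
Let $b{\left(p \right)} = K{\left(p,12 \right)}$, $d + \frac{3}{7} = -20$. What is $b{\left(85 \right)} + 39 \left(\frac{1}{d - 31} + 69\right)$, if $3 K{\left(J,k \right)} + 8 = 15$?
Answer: $\frac{107703}{40} \approx 2692.6$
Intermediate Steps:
$d = - \frac{143}{7}$ ($d = - \frac{3}{7} - 20 = - \frac{143}{7} \approx -20.429$)
$K{\left(J,k \right)} = \frac{7}{3}$ ($K{\left(J,k \right)} = - \frac{8}{3} + \frac{1}{3} \cdot 15 = - \frac{8}{3} + 5 = \frac{7}{3}$)
$b{\left(p \right)} = \frac{7}{3}$
$b{\left(85 \right)} + 39 \left(\frac{1}{d - 31} + 69\right) = \frac{7}{3} + 39 \left(\frac{1}{- \frac{143}{7} - 31} + 69\right) = \frac{7}{3} + 39 \left(\frac{1}{- \frac{360}{7}} + 69\right) = \frac{7}{3} + 39 \left(- \frac{7}{360} + 69\right) = \frac{7}{3} + 39 \cdot \frac{24833}{360} = \frac{7}{3} + \frac{322829}{120} = \frac{107703}{40}$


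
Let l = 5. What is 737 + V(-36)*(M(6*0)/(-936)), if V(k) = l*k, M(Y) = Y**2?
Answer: 737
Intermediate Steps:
V(k) = 5*k
737 + V(-36)*(M(6*0)/(-936)) = 737 + (5*(-36))*((6*0)**2/(-936)) = 737 - 180*0**2*(-1)/936 = 737 - 0*(-1)/936 = 737 - 180*0 = 737 + 0 = 737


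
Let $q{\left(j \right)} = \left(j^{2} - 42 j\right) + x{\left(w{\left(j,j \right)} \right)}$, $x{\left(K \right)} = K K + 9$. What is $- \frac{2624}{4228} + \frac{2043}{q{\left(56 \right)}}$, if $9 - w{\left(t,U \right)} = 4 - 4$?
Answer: $\frac{1586107}{923818} \approx 1.7169$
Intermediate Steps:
$w{\left(t,U \right)} = 9$ ($w{\left(t,U \right)} = 9 - \left(4 - 4\right) = 9 - 0 = 9 + 0 = 9$)
$x{\left(K \right)} = 9 + K^{2}$ ($x{\left(K \right)} = K^{2} + 9 = 9 + K^{2}$)
$q{\left(j \right)} = 90 + j^{2} - 42 j$ ($q{\left(j \right)} = \left(j^{2} - 42 j\right) + \left(9 + 9^{2}\right) = \left(j^{2} - 42 j\right) + \left(9 + 81\right) = \left(j^{2} - 42 j\right) + 90 = 90 + j^{2} - 42 j$)
$- \frac{2624}{4228} + \frac{2043}{q{\left(56 \right)}} = - \frac{2624}{4228} + \frac{2043}{90 + 56^{2} - 2352} = \left(-2624\right) \frac{1}{4228} + \frac{2043}{90 + 3136 - 2352} = - \frac{656}{1057} + \frac{2043}{874} = \frac{1586107}{923818}$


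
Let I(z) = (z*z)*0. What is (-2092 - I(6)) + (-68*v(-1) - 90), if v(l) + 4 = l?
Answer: -1842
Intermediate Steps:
I(z) = 0 (I(z) = z²*0 = 0)
v(l) = -4 + l
(-2092 - I(6)) + (-68*v(-1) - 90) = (-2092 - 1*0) + (-68*(-4 - 1) - 90) = (-2092 + 0) + (-68*(-5) - 90) = -2092 + (340 - 90) = -2092 + 250 = -1842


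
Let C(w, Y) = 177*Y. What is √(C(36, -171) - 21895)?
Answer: I*√52162 ≈ 228.39*I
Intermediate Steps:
√(C(36, -171) - 21895) = √(177*(-171) - 21895) = √(-30267 - 21895) = √(-52162) = I*√52162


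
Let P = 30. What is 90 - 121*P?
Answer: -3540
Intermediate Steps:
90 - 121*P = 90 - 121*30 = 90 - 3630 = -3540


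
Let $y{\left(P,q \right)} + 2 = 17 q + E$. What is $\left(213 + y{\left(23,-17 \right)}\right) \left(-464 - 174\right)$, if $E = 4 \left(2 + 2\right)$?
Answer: $39556$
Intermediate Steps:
$E = 16$ ($E = 4 \cdot 4 = 16$)
$y{\left(P,q \right)} = 14 + 17 q$ ($y{\left(P,q \right)} = -2 + \left(17 q + 16\right) = -2 + \left(16 + 17 q\right) = 14 + 17 q$)
$\left(213 + y{\left(23,-17 \right)}\right) \left(-464 - 174\right) = \left(213 + \left(14 + 17 \left(-17\right)\right)\right) \left(-464 - 174\right) = \left(213 + \left(14 - 289\right)\right) \left(-638\right) = \left(213 - 275\right) \left(-638\right) = \left(-62\right) \left(-638\right) = 39556$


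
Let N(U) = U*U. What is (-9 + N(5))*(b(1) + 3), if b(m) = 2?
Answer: 80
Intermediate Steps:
N(U) = U²
(-9 + N(5))*(b(1) + 3) = (-9 + 5²)*(2 + 3) = (-9 + 25)*5 = 16*5 = 80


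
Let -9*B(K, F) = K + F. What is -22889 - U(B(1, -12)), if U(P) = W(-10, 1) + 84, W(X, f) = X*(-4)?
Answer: -23013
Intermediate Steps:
W(X, f) = -4*X
B(K, F) = -F/9 - K/9 (B(K, F) = -(K + F)/9 = -(F + K)/9 = -F/9 - K/9)
U(P) = 124 (U(P) = -4*(-10) + 84 = 40 + 84 = 124)
-22889 - U(B(1, -12)) = -22889 - 1*124 = -22889 - 124 = -23013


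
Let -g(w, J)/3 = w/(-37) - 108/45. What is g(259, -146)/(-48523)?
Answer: -141/242615 ≈ -0.00058117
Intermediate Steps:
g(w, J) = 36/5 + 3*w/37 (g(w, J) = -3*(w/(-37) - 108/45) = -3*(w*(-1/37) - 108*1/45) = -3*(-w/37 - 12/5) = -3*(-12/5 - w/37) = 36/5 + 3*w/37)
g(259, -146)/(-48523) = (36/5 + (3/37)*259)/(-48523) = (36/5 + 21)*(-1/48523) = (141/5)*(-1/48523) = -141/242615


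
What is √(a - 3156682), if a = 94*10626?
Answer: I*√2157838 ≈ 1469.0*I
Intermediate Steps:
a = 998844
√(a - 3156682) = √(998844 - 3156682) = √(-2157838) = I*√2157838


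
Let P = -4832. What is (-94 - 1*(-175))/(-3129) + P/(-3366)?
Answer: 2474447/1755369 ≈ 1.4096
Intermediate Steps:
(-94 - 1*(-175))/(-3129) + P/(-3366) = (-94 - 1*(-175))/(-3129) - 4832/(-3366) = (-94 + 175)*(-1/3129) - 4832*(-1/3366) = 81*(-1/3129) + 2416/1683 = -27/1043 + 2416/1683 = 2474447/1755369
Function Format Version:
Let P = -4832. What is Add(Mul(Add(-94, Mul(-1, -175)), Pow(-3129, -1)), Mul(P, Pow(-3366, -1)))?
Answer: Rational(2474447, 1755369) ≈ 1.4096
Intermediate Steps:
Add(Mul(Add(-94, Mul(-1, -175)), Pow(-3129, -1)), Mul(P, Pow(-3366, -1))) = Add(Mul(Add(-94, Mul(-1, -175)), Pow(-3129, -1)), Mul(-4832, Pow(-3366, -1))) = Add(Mul(Add(-94, 175), Rational(-1, 3129)), Mul(-4832, Rational(-1, 3366))) = Add(Mul(81, Rational(-1, 3129)), Rational(2416, 1683)) = Add(Rational(-27, 1043), Rational(2416, 1683)) = Rational(2474447, 1755369)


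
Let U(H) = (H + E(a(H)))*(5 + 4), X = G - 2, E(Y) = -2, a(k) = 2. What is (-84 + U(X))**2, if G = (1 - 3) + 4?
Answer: 10404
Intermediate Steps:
G = 2 (G = -2 + 4 = 2)
X = 0 (X = 2 - 2 = 0)
U(H) = -18 + 9*H (U(H) = (H - 2)*(5 + 4) = (-2 + H)*9 = -18 + 9*H)
(-84 + U(X))**2 = (-84 + (-18 + 9*0))**2 = (-84 + (-18 + 0))**2 = (-84 - 18)**2 = (-102)**2 = 10404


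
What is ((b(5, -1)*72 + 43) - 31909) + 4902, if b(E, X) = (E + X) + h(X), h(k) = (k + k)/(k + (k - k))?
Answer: -26532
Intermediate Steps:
h(k) = 2 (h(k) = (2*k)/(k + 0) = (2*k)/k = 2)
b(E, X) = 2 + E + X (b(E, X) = (E + X) + 2 = 2 + E + X)
((b(5, -1)*72 + 43) - 31909) + 4902 = (((2 + 5 - 1)*72 + 43) - 31909) + 4902 = ((6*72 + 43) - 31909) + 4902 = ((432 + 43) - 31909) + 4902 = (475 - 31909) + 4902 = -31434 + 4902 = -26532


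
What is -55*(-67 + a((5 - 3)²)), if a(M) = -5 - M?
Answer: 4180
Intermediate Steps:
-55*(-67 + a((5 - 3)²)) = -55*(-67 + (-5 - (5 - 3)²)) = -55*(-67 + (-5 - 1*2²)) = -55*(-67 + (-5 - 1*4)) = -55*(-67 + (-5 - 4)) = -55*(-67 - 9) = -55*(-76) = 4180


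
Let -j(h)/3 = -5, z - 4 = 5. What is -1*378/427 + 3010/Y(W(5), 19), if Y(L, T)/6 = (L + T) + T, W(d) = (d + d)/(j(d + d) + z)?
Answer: 342326/28121 ≈ 12.173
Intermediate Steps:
z = 9 (z = 4 + 5 = 9)
j(h) = 15 (j(h) = -3*(-5) = 15)
W(d) = d/12 (W(d) = (d + d)/(15 + 9) = (2*d)/24 = (2*d)*(1/24) = d/12)
Y(L, T) = 6*L + 12*T (Y(L, T) = 6*((L + T) + T) = 6*(L + 2*T) = 6*L + 12*T)
-1*378/427 + 3010/Y(W(5), 19) = -1*378/427 + 3010/(6*((1/12)*5) + 12*19) = -378*1/427 + 3010/(6*(5/12) + 228) = -54/61 + 3010/(5/2 + 228) = -54/61 + 3010/(461/2) = -54/61 + 3010*(2/461) = -54/61 + 6020/461 = 342326/28121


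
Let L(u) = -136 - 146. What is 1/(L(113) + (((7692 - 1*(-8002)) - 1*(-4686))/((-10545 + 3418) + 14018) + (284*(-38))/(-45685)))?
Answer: -314815335/87772496498 ≈ -0.0035867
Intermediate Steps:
L(u) = -282
1/(L(113) + (((7692 - 1*(-8002)) - 1*(-4686))/((-10545 + 3418) + 14018) + (284*(-38))/(-45685))) = 1/(-282 + (((7692 - 1*(-8002)) - 1*(-4686))/((-10545 + 3418) + 14018) + (284*(-38))/(-45685))) = 1/(-282 + (((7692 + 8002) + 4686)/(-7127 + 14018) - 10792*(-1/45685))) = 1/(-282 + ((15694 + 4686)/6891 + 10792/45685)) = 1/(-282 + (20380*(1/6891) + 10792/45685)) = 1/(-282 + (20380/6891 + 10792/45685)) = 1/(-282 + 1005427972/314815335) = 1/(-87772496498/314815335) = -314815335/87772496498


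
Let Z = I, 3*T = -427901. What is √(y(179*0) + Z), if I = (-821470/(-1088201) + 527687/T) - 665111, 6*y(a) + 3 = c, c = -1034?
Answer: I*√5192975065270953489955869609894/2793853776606 ≈ 815.65*I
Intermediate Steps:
T = -427901/3 (T = (⅓)*(-427901) = -427901/3 ≈ -1.4263e+5)
y(a) = -1037/6 (y(a) = -½ + (⅙)*(-1034) = -½ - 517/3 = -1037/6)
I = -309705184382761002/465642296101 (I = (-821470/(-1088201) + 527687/(-427901/3)) - 665111 = (-821470*(-1/1088201) + 527687*(-3/427901)) - 665111 = (821470/1088201 - 1583061/427901) - 665111 = -1371180728791/465642296101 - 665111 = -309705184382761002/465642296101 ≈ -6.6511e+5)
Z = -309705184382761002/465642296101 ≈ -6.6511e+5
√(y(179*0) + Z) = √(-1037/6 - 309705184382761002/465642296101) = √(-1858713977357622749/2793853776606) = I*√5192975065270953489955869609894/2793853776606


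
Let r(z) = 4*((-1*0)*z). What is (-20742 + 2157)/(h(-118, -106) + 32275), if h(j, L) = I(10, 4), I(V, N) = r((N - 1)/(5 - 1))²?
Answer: -3717/6455 ≈ -0.57583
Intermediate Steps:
r(z) = 0 (r(z) = 4*(0*z) = 4*0 = 0)
I(V, N) = 0 (I(V, N) = 0² = 0)
h(j, L) = 0
(-20742 + 2157)/(h(-118, -106) + 32275) = (-20742 + 2157)/(0 + 32275) = -18585/32275 = -18585*1/32275 = -3717/6455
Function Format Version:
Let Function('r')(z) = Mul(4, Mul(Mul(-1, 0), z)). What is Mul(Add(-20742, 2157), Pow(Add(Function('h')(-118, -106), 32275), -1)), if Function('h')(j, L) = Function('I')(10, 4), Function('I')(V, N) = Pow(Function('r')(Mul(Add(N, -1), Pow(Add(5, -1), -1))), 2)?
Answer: Rational(-3717, 6455) ≈ -0.57583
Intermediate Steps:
Function('r')(z) = 0 (Function('r')(z) = Mul(4, Mul(0, z)) = Mul(4, 0) = 0)
Function('I')(V, N) = 0 (Function('I')(V, N) = Pow(0, 2) = 0)
Function('h')(j, L) = 0
Mul(Add(-20742, 2157), Pow(Add(Function('h')(-118, -106), 32275), -1)) = Mul(Add(-20742, 2157), Pow(Add(0, 32275), -1)) = Mul(-18585, Pow(32275, -1)) = Mul(-18585, Rational(1, 32275)) = Rational(-3717, 6455)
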